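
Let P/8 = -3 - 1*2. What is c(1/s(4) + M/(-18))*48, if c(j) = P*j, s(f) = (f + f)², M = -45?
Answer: -4830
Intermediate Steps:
s(f) = 4*f² (s(f) = (2*f)² = 4*f²)
P = -40 (P = 8*(-3 - 1*2) = 8*(-3 - 2) = 8*(-5) = -40)
c(j) = -40*j
c(1/s(4) + M/(-18))*48 = -40*(1/(4*4²) - 45/(-18))*48 = -40*(1/(4*16) - 45*(-1/18))*48 = -40*(1/64 + 5/2)*48 = -40*161/64*48 = -805/8*48 = -4830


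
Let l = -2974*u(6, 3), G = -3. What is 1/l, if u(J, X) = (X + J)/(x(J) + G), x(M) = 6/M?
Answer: 1/13383 ≈ 7.4722e-5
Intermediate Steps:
u(J, X) = (J + X)/(-3 + 6/J) (u(J, X) = (X + J)/(6/J - 3) = (J + X)/(-3 + 6/J))
l = 13383 (l = -(-2974)*6*(6 + 3)/(-6 + 3*6) = -(-2974)*6*9/(-6 + 18) = -(-2974)*6*9/12 = -2974*(-9/2) = 13383)
1/l = 1/13383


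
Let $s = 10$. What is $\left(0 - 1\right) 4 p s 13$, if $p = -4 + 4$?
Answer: $0$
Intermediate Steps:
$p = 0$
$\left(0 - 1\right) 4 p s 13 = \left(0 - 1\right) 4 \cdot 0 \cdot 10 \cdot 13 = \left(-1\right) 4 \cdot 0 \cdot 13 = \left(-4\right) 0 \cdot 13 = 0 \cdot 13 = 0$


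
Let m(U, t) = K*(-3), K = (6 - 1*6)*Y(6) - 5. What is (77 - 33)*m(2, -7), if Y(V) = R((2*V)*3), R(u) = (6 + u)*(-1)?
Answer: 660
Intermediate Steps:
R(u) = -6 - u
Y(V) = -6 - 6*V (Y(V) = -6 - 2*V*3 = -6 - 6*V)
K = -5 (K = (6 - 1*6)*(-6 - 6*6) - 5 = (6 - 6)*(-6 - 36) - 5 = 0*(-42) - 5 = 0 - 5 = -5)
m(U, t) = 15 (m(U, t) = -5*(-3) = 15)
(77 - 33)*m(2, -7) = (77 - 33)*15 = 44*15 = 660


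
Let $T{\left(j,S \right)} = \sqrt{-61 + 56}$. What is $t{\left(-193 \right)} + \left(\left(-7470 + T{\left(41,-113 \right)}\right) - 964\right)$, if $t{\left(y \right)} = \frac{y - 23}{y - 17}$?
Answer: $- \frac{295154}{35} + i \sqrt{5} \approx -8433.0 + 2.2361 i$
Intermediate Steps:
$T{\left(j,S \right)} = i \sqrt{5}$ ($T{\left(j,S \right)} = \sqrt{-5} = i \sqrt{5}$)
$t{\left(y \right)} = \frac{-23 + y}{-17 + y}$
$t{\left(-193 \right)} + \left(\left(-7470 + T{\left(41,-113 \right)}\right) - 964\right) = \frac{-23 - 193}{-17 - 193} - \left(8434 - i \sqrt{5}\right) = \frac{1}{-210} \left(-216\right) - \left(8434 - i \sqrt{5}\right) = \left(- \frac{1}{210}\right) \left(-216\right) - \left(8434 - i \sqrt{5}\right) = \frac{36}{35} - \left(8434 - i \sqrt{5}\right) = - \frac{295154}{35} + i \sqrt{5}$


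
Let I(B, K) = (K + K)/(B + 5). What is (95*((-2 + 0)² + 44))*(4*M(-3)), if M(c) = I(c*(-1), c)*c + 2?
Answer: 77520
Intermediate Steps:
I(B, K) = 2*K/(5 + B) (I(B, K) = (2*K)/(5 + B) = 2*K/(5 + B))
M(c) = 2 + 2*c²/(5 - c) (M(c) = (2*c/(5 + c*(-1)))*c + 2 = (2*c/(5 - c))*c + 2 = 2*c²/(5 - c) + 2 = 2 + 2*c²/(5 - c))
(95*((-2 + 0)² + 44))*(4*M(-3)) = (95*((-2 + 0)² + 44))*(4*(2*(-5 - 3 - 1*(-3)²)/(-5 - 3))) = (95*((-2)² + 44))*(4*(2*(-5 - 3 - 1*9)/(-8))) = (95*(4 + 44))*(4*(2*(-⅛)*(-5 - 3 - 9))) = (95*48)*(4*(2*(-⅛)*(-17))) = 4560*(4*(17/4)) = 4560*17 = 77520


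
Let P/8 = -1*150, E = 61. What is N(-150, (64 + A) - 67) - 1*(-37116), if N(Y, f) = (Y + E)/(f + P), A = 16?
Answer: 44056781/1187 ≈ 37116.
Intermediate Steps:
P = -1200 (P = 8*(-1*150) = 8*(-150) = -1200)
N(Y, f) = (61 + Y)/(-1200 + f) (N(Y, f) = (Y + 61)/(f - 1200) = (61 + Y)/(-1200 + f))
N(-150, (64 + A) - 67) - 1*(-37116) = (61 - 150)/(-1200 + ((64 + 16) - 67)) - 1*(-37116) = -89/(-1200 + (80 - 67)) + 37116 = -89/(-1200 + 13) + 37116 = -89/(-1187) + 37116 = -1/1187*(-89) + 37116 = 89/1187 + 37116 = 44056781/1187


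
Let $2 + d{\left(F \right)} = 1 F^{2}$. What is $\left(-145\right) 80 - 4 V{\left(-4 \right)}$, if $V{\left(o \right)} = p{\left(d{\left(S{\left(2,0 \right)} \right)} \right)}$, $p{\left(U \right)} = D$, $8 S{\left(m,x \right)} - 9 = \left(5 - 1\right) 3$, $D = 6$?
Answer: $-11624$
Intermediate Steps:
$S{\left(m,x \right)} = \frac{21}{8}$ ($S{\left(m,x \right)} = \frac{9}{8} + \frac{\left(5 - 1\right) 3}{8} = \frac{9}{8} + \frac{4 \cdot 3}{8} = \frac{9}{8} + \frac{1}{8} \cdot 12 = \frac{9}{8} + \frac{3}{2} = \frac{21}{8}$)
$d{\left(F \right)} = -2 + F^{2}$ ($d{\left(F \right)} = -2 + 1 F^{2} = -2 + F^{2}$)
$p{\left(U \right)} = 6$
$V{\left(o \right)} = 6$
$\left(-145\right) 80 - 4 V{\left(-4 \right)} = \left(-145\right) 80 - 24 = -11600 - 24 = -11624$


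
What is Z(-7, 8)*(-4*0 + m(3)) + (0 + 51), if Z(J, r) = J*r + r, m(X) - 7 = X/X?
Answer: -333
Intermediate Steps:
m(X) = 8 (m(X) = 7 + X/X = 7 + 1 = 8)
Z(J, r) = r + J*r
Z(-7, 8)*(-4*0 + m(3)) + (0 + 51) = (8*(1 - 7))*(-4*0 + 8) + (0 + 51) = (8*(-6))*(0 + 8) + 51 = -48*8 + 51 = -384 + 51 = -333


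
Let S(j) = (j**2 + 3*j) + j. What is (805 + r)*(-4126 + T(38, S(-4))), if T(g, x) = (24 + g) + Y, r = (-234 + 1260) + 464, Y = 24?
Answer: -9271800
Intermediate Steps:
r = 1490 (r = 1026 + 464 = 1490)
S(j) = j**2 + 4*j
T(g, x) = 48 + g (T(g, x) = (24 + g) + 24 = 48 + g)
(805 + r)*(-4126 + T(38, S(-4))) = (805 + 1490)*(-4126 + (48 + 38)) = 2295*(-4126 + 86) = 2295*(-4040) = -9271800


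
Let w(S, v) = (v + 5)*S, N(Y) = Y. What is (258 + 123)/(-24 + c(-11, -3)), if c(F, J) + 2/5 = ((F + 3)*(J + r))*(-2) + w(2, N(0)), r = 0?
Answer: -635/104 ≈ -6.1058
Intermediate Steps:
w(S, v) = S*(5 + v) (w(S, v) = (5 + v)*S = S*(5 + v))
c(F, J) = 48/5 - 2*J*(3 + F) (c(F, J) = -2/5 + (((F + 3)*(J + 0))*(-2) + 2*(5 + 0)) = -2/5 + (((3 + F)*J)*(-2) + 2*5) = -2/5 + ((J*(3 + F))*(-2) + 10) = -2/5 + (-2*J*(3 + F) + 10) = -2/5 + (10 - 2*J*(3 + F)) = 48/5 - 2*J*(3 + F))
(258 + 123)/(-24 + c(-11, -3)) = (258 + 123)/(-24 + (48/5 - 6*(-3) - 2*(-11)*(-3))) = 381/(-24 + (48/5 + 18 - 66)) = 381/(-24 - 192/5) = 381/(-312/5) = 381*(-5/312) = -635/104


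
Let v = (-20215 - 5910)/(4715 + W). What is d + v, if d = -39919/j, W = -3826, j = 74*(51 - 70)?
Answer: -65461/65786 ≈ -0.99506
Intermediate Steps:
j = -1406 (j = 74*(-19) = -1406)
d = 2101/74 (d = -39919/(-1406) = -39919*(-1/1406) = 2101/74 ≈ 28.392)
v = -26125/889 (v = (-20215 - 5910)/(4715 - 3826) = -26125/889 ≈ -29.387)
d + v = 2101/74 - 26125/889 = -65461/65786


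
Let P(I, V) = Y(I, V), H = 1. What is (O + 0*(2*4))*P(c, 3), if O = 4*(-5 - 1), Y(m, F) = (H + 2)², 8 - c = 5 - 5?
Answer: -216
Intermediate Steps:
c = 8 (c = 8 - (5 - 5) = 8 - 1*0 = 8 + 0 = 8)
Y(m, F) = 9 (Y(m, F) = (1 + 2)² = 3² = 9)
P(I, V) = 9
O = -24 (O = 4*(-6) = -24)
(O + 0*(2*4))*P(c, 3) = (-24 + 0*(2*4))*9 = (-24 + 0*8)*9 = (-24 + 0)*9 = -24*9 = -216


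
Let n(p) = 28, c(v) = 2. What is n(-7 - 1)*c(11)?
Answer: 56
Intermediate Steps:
n(-7 - 1)*c(11) = 28*2 = 56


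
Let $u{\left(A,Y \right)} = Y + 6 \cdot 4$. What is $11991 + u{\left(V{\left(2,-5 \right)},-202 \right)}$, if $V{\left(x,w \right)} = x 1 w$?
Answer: $11813$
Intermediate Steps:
$V{\left(x,w \right)} = w x$ ($V{\left(x,w \right)} = x w = w x$)
$u{\left(A,Y \right)} = 24 + Y$ ($u{\left(A,Y \right)} = Y + 24 = 24 + Y$)
$11991 + u{\left(V{\left(2,-5 \right)},-202 \right)} = 11991 + \left(24 - 202\right) = 11991 - 178 = 11813$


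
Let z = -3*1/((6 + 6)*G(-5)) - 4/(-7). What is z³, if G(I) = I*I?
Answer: 60698457/343000000 ≈ 0.17696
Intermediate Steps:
G(I) = I²
z = 393/700 (z = -3*1/(25*(6 + 6)) - 4/(-7) = -3/(12*25) - 4*(-⅐) = -3/300 + 4/7 = -3*1/300 + 4/7 = -1/100 + 4/7 = 393/700 ≈ 0.56143)
z³ = (393/700)³ = 60698457/343000000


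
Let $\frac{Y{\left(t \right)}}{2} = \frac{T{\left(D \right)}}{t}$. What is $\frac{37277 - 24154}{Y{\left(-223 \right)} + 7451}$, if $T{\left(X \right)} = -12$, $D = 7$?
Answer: $\frac{2926429}{1661597} \approx 1.7612$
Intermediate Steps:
$Y{\left(t \right)} = - \frac{24}{t}$ ($Y{\left(t \right)} = 2 \left(- \frac{12}{t}\right) = - \frac{24}{t}$)
$\frac{37277 - 24154}{Y{\left(-223 \right)} + 7451} = \frac{37277 - 24154}{- \frac{24}{-223} + 7451} = \frac{13123}{\left(-24\right) \left(- \frac{1}{223}\right) + 7451} = \frac{13123}{\frac{24}{223} + 7451} = \frac{13123}{\frac{1661597}{223}} = 13123 \cdot \frac{223}{1661597} = \frac{2926429}{1661597}$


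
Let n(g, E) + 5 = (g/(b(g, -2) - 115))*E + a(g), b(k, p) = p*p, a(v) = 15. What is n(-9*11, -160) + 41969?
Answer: 1547943/37 ≈ 41836.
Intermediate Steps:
b(k, p) = p²
n(g, E) = 10 - E*g/111 (n(g, E) = -5 + ((g/((-2)² - 115))*E + 15) = -5 + ((g/(4 - 115))*E + 15) = -5 + ((g/(-111))*E + 15) = -5 + ((-g/111)*E + 15) = -5 + (-E*g/111 + 15) = -5 + (15 - E*g/111) = 10 - E*g/111)
n(-9*11, -160) + 41969 = (10 - 1/111*(-160)*(-9*11)) + 41969 = (10 - 1/111*(-160)*(-99)) + 41969 = (10 - 5280/37) + 41969 = -4910/37 + 41969 = 1547943/37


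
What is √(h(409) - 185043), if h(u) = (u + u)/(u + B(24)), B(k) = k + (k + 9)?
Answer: 7*I*√205014370/233 ≈ 430.16*I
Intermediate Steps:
B(k) = 9 + 2*k (B(k) = k + (9 + k) = 9 + 2*k)
h(u) = 2*u/(57 + u) (h(u) = (u + u)/(u + (9 + 2*24)) = (2*u)/(u + (9 + 48)) = (2*u)/(u + 57) = (2*u)/(57 + u) = 2*u/(57 + u))
√(h(409) - 185043) = √(2*409/(57 + 409) - 185043) = √(2*409/466 - 185043) = √(2*409*(1/466) - 185043) = √(409/233 - 185043) = √(-43114610/233) = 7*I*√205014370/233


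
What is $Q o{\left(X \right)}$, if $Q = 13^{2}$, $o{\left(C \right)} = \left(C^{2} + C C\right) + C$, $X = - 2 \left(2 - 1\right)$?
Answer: $1014$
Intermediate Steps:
$X = -2$ ($X = \left(-2\right) 1 = -2$)
$o{\left(C \right)} = C + 2 C^{2}$ ($o{\left(C \right)} = \left(C^{2} + C^{2}\right) + C = 2 C^{2} + C = C + 2 C^{2}$)
$Q = 169$
$Q o{\left(X \right)} = 169 \left(- 2 \left(1 + 2 \left(-2\right)\right)\right) = 169 \left(- 2 \left(1 - 4\right)\right) = 169 \left(\left(-2\right) \left(-3\right)\right) = 169 \cdot 6 = 1014$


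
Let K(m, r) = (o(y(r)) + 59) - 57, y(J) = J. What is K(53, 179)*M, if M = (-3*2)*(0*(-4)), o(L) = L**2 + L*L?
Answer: 0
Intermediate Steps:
o(L) = 2*L**2 (o(L) = L**2 + L**2 = 2*L**2)
K(m, r) = 2 + 2*r**2 (K(m, r) = (2*r**2 + 59) - 57 = (59 + 2*r**2) - 57 = 2 + 2*r**2)
M = 0 (M = -6*0 = 0)
K(53, 179)*M = (2 + 2*179**2)*0 = (2 + 2*32041)*0 = (2 + 64082)*0 = 64084*0 = 0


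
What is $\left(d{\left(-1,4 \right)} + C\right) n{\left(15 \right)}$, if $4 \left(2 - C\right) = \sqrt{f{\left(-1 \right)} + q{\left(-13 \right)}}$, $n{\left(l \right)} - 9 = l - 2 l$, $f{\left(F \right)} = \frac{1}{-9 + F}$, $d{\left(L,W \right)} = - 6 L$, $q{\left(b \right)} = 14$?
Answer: $-48 + \frac{3 \sqrt{1390}}{20} \approx -42.408$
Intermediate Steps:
$n{\left(l \right)} = 9 - l$ ($n{\left(l \right)} = 9 + \left(l - 2 l\right) = 9 - l$)
$C = 2 - \frac{\sqrt{1390}}{40}$ ($C = 2 - \frac{\sqrt{\frac{1}{-9 - 1} + 14}}{4} = 2 - \frac{\sqrt{\frac{1}{-10} + 14}}{4} = 2 - \frac{\sqrt{- \frac{1}{10} + 14}}{4} = 2 - \frac{\sqrt{\frac{139}{10}}}{4} = 2 - \frac{\frac{1}{10} \sqrt{1390}}{4} = 2 - \frac{\sqrt{1390}}{40} \approx 1.0679$)
$\left(d{\left(-1,4 \right)} + C\right) n{\left(15 \right)} = \left(\left(-6\right) \left(-1\right) + \left(2 - \frac{\sqrt{1390}}{40}\right)\right) \left(9 - 15\right) = \left(6 + \left(2 - \frac{\sqrt{1390}}{40}\right)\right) \left(9 - 15\right) = \left(8 - \frac{\sqrt{1390}}{40}\right) \left(-6\right) = -48 + \frac{3 \sqrt{1390}}{20}$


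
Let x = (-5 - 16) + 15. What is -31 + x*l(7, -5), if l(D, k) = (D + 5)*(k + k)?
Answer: 689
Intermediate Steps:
l(D, k) = 2*k*(5 + D) (l(D, k) = (5 + D)*(2*k) = 2*k*(5 + D))
x = -6 (x = -21 + 15 = -6)
-31 + x*l(7, -5) = -31 - 12*(-5)*(5 + 7) = -31 - 12*(-5)*12 = -31 - 6*(-120) = -31 + 720 = 689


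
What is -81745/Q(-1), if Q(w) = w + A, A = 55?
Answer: -81745/54 ≈ -1513.8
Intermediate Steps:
Q(w) = 55 + w (Q(w) = w + 55 = 55 + w)
-81745/Q(-1) = -81745/(55 - 1) = -81745/54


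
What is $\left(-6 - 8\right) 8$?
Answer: $-112$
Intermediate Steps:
$\left(-6 - 8\right) 8 = \left(-14\right) 8 = -112$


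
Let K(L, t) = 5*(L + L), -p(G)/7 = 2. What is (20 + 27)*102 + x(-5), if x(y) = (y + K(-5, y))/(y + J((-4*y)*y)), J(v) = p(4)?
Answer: 91141/19 ≈ 4796.9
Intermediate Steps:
p(G) = -14 (p(G) = -7*2 = -14)
K(L, t) = 10*L (K(L, t) = 5*(2*L) = 10*L)
J(v) = -14
x(y) = (-50 + y)/(-14 + y) (x(y) = (y + 10*(-5))/(y - 14) = (y - 50)/(-14 + y) = (-50 + y)/(-14 + y))
(20 + 27)*102 + x(-5) = (20 + 27)*102 + (-50 - 5)/(-14 - 5) = 47*102 - 55/(-19) = 4794 - 1/19*(-55) = 4794 + 55/19 = 91141/19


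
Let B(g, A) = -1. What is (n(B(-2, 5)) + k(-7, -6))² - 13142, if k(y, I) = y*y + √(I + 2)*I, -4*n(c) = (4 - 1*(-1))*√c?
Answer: -174665/16 - 2597*I/2 ≈ -10917.0 - 1298.5*I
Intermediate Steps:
n(c) = -5*√c/4 (n(c) = -(4 - 1*(-1))*√c/4 = -(4 + 1)*√c/4 = -5*√c/4)
k(y, I) = y² + I*√(2 + I) (k(y, I) = y² + √(2 + I)*I = y² + I*√(2 + I))
(n(B(-2, 5)) + k(-7, -6))² - 13142 = (-5*I/4 + ((-7)² - 6*√(2 - 6)))² - 13142 = (-5*I/4 + (49 - 12*I))² - 13142 = (49 - 53*I/4)² - 13142 = -13142 + (49 - 53*I/4)²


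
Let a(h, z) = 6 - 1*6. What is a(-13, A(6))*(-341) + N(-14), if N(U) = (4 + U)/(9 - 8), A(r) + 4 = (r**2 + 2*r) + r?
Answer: -10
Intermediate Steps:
A(r) = -4 + r**2 + 3*r (A(r) = -4 + ((r**2 + 2*r) + r) = -4 + (r**2 + 3*r) = -4 + r**2 + 3*r)
a(h, z) = 0 (a(h, z) = 6 - 6 = 0)
N(U) = 4 + U (N(U) = (4 + U)/1 = (4 + U)*1 = 4 + U)
a(-13, A(6))*(-341) + N(-14) = 0*(-341) + (4 - 14) = 0 - 10 = -10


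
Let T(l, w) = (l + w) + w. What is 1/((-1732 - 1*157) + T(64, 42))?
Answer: -1/1741 ≈ -0.00057438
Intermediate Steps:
T(l, w) = l + 2*w
1/((-1732 - 1*157) + T(64, 42)) = 1/((-1732 - 1*157) + (64 + 2*42)) = 1/((-1732 - 157) + (64 + 84)) = 1/(-1889 + 148) = 1/(-1741) = -1/1741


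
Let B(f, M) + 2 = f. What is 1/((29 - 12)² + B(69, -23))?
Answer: 1/356 ≈ 0.0028090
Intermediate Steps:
B(f, M) = -2 + f
1/((29 - 12)² + B(69, -23)) = 1/((29 - 12)² + (-2 + 69)) = 1/(17² + 67) = 1/(289 + 67) = 1/356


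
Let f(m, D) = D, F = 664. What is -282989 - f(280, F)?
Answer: -283653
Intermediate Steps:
-282989 - f(280, F) = -282989 - 1*664 = -282989 - 664 = -283653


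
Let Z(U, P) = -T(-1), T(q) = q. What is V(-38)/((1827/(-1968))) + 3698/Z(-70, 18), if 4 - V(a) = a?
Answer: 105930/29 ≈ 3652.8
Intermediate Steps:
V(a) = 4 - a
Z(U, P) = 1 (Z(U, P) = -1*(-1) = 1)
V(-38)/((1827/(-1968))) + 3698/Z(-70, 18) = (4 - 1*(-38))/((1827/(-1968))) + 3698/1 = (4 + 38)/((1827*(-1/1968))) + 3698*1 = 42/(-609/656) + 3698 = 42*(-656/609) + 3698 = -1312/29 + 3698 = 105930/29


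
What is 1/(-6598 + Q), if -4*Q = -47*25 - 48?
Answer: -4/25169 ≈ -0.00015893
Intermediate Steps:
Q = 1223/4 (Q = -(-47*25 - 48)/4 = -(-1175 - 48)/4 = -1/4*(-1223) = 1223/4 ≈ 305.75)
1/(-6598 + Q) = 1/(-6598 + 1223/4) = 1/(-25169/4) = -4/25169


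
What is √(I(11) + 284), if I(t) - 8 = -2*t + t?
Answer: √281 ≈ 16.763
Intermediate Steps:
I(t) = 8 - t (I(t) = 8 + (-2*t + t) = 8 - t)
√(I(11) + 284) = √((8 - 1*11) + 284) = √((8 - 11) + 284) = √(-3 + 284) = √281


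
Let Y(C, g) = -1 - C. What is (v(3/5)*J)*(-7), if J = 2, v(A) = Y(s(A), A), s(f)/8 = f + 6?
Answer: 3766/5 ≈ 753.20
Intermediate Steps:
s(f) = 48 + 8*f (s(f) = 8*(f + 6) = 8*(6 + f) = 48 + 8*f)
v(A) = -49 - 8*A (v(A) = -1 - (48 + 8*A) = -1 + (-48 - 8*A) = -49 - 8*A)
(v(3/5)*J)*(-7) = ((-49 - 24/5)*2)*(-7) = -269/5*2*(-7) = -538/5*(-7) = 3766/5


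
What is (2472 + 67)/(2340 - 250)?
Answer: 2539/2090 ≈ 1.2148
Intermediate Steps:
(2472 + 67)/(2340 - 250) = 2539/2090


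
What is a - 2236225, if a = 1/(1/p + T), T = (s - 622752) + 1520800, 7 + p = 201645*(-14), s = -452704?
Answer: -2811432585709437538/1257222589727 ≈ -2.2362e+6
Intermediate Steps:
p = -2823037 (p = -7 + 201645*(-14) = -7 - 2823030 = -2823037)
T = 445344 (T = (-452704 - 622752) + 1520800 = -1075456 + 1520800 = 445344)
a = 2823037/1257222589727 (a = 1/(1/(-2823037) + 445344) = 1/(-1/2823037 + 445344) = 1/(1257222589727/2823037) = 2823037/1257222589727 ≈ 2.2455e-6)
a - 2236225 = 2823037/1257222589727 - 2236225 = -2811432585709437538/1257222589727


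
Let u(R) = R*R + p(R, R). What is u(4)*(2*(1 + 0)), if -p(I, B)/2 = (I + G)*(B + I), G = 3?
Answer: -192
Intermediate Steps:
p(I, B) = -2*(3 + I)*(B + I) (p(I, B) = -2*(I + 3)*(B + I) = -2*(3 + I)*(B + I))
u(R) = -12*R - 3*R² (u(R) = R*R + (-6*R - 6*R - 2*R² - 2*R*R) = R² + (-6*R - 6*R - 2*R² - 2*R²) = R² + (-12*R - 4*R²) = -12*R - 3*R²)
u(4)*(2*(1 + 0)) = (3*4*(-4 - 1*4))*(2*(1 + 0)) = (3*4*(-4 - 4))*(2*1) = (3*4*(-8))*2 = -96*2 = -192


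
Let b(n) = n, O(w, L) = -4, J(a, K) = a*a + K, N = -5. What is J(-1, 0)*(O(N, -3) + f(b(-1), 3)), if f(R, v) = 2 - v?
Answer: -5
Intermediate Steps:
J(a, K) = K + a² (J(a, K) = a² + K = K + a²)
J(-1, 0)*(O(N, -3) + f(b(-1), 3)) = (0 + (-1)²)*(-4 + (2 - 1*3)) = (0 + 1)*(-4 + (2 - 3)) = 1*(-4 - 1) = 1*(-5) = -5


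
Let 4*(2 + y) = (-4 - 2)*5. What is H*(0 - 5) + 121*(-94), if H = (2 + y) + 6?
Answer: -22733/2 ≈ -11367.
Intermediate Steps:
y = -19/2 (y = -2 + ((-4 - 2)*5)/4 = -2 + (-6*5)/4 = -2 + (¼)*(-30) = -2 - 15/2 = -19/2 ≈ -9.5000)
H = -3/2 (H = (2 - 19/2) + 6 = -15/2 + 6 = -3/2 ≈ -1.5000)
H*(0 - 5) + 121*(-94) = -3*(0 - 5)/2 + 121*(-94) = -3/2*(-5) - 11374 = 15/2 - 11374 = -22733/2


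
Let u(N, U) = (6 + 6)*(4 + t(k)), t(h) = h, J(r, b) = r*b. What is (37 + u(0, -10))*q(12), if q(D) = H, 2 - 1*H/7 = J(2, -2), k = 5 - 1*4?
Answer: 4074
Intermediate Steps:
k = 1 (k = 5 - 4 = 1)
J(r, b) = b*r
u(N, U) = 60 (u(N, U) = (6 + 6)*(4 + 1) = 12*5 = 60)
H = 42 (H = 14 - (-14)*2 = 14 - 7*(-4) = 14 + 28 = 42)
q(D) = 42
(37 + u(0, -10))*q(12) = (37 + 60)*42 = 97*42 = 4074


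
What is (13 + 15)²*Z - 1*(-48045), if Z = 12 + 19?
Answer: 72349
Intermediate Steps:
Z = 31
(13 + 15)²*Z - 1*(-48045) = (13 + 15)²*31 - 1*(-48045) = 28²*31 + 48045 = 784*31 + 48045 = 24304 + 48045 = 72349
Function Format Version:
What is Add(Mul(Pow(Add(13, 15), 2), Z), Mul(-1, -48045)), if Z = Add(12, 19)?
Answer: 72349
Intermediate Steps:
Z = 31
Add(Mul(Pow(Add(13, 15), 2), Z), Mul(-1, -48045)) = Add(Mul(Pow(Add(13, 15), 2), 31), Mul(-1, -48045)) = Add(Mul(Pow(28, 2), 31), 48045) = Add(Mul(784, 31), 48045) = Add(24304, 48045) = 72349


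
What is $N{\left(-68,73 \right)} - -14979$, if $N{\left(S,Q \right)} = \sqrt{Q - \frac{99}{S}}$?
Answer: $14979 + \frac{\sqrt{86071}}{34} \approx 14988.0$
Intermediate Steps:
$N{\left(-68,73 \right)} - -14979 = \sqrt{73 - \frac{99}{-68}} - -14979 = \sqrt{73 - - \frac{99}{68}} + 14979 = \sqrt{73 + \frac{99}{68}} + 14979 = \sqrt{\frac{5063}{68}} + 14979 = \frac{\sqrt{86071}}{34} + 14979 = 14979 + \frac{\sqrt{86071}}{34}$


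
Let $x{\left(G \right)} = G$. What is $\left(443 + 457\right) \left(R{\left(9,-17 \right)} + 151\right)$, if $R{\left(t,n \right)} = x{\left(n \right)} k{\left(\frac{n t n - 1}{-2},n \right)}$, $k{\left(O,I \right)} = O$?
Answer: $20025900$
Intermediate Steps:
$R{\left(t,n \right)} = n \left(\frac{1}{2} - \frac{t n^{2}}{2}\right)$ ($R{\left(t,n \right)} = n \frac{n t n - 1}{-2} = n \left(t n^{2} - 1\right) \left(- \frac{1}{2}\right) = n \left(-1 + t n^{2}\right) \left(- \frac{1}{2}\right) = n \left(\frac{1}{2} - \frac{t n^{2}}{2}\right)$)
$\left(443 + 457\right) \left(R{\left(9,-17 \right)} + 151\right) = \left(443 + 457\right) \left(\frac{1}{2} \left(-17\right) \left(1 - 9 \left(-17\right)^{2}\right) + 151\right) = 900 \left(\frac{1}{2} \left(-17\right) \left(1 - 9 \cdot 289\right) + 151\right) = 900 \left(\frac{1}{2} \left(-17\right) \left(1 - 2601\right) + 151\right) = 900 \left(\frac{1}{2} \left(-17\right) \left(-2600\right) + 151\right) = 900 \left(22100 + 151\right) = 900 \cdot 22251 = 20025900$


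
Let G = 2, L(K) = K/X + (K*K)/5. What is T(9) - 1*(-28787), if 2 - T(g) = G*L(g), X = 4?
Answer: 287521/10 ≈ 28752.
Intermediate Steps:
L(K) = K/4 + K**2/5 (L(K) = K/4 + (K*K)/5 = K*(1/4) + K**2*(1/5) = K/4 + K**2/5)
T(g) = 2 - g*(5 + 4*g)/10 (T(g) = 2 - 2*g*(5 + 4*g)/20 = 2 - g*(5 + 4*g)/10)
T(9) - 1*(-28787) = (2 - 2/5*9**2 - 1/2*9) - 1*(-28787) = (2 - 2/5*81 - 9/2) + 28787 = (2 - 162/5 - 9/2) + 28787 = -349/10 + 28787 = 287521/10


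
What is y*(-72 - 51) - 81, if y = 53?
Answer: -6600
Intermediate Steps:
y*(-72 - 51) - 81 = 53*(-72 - 51) - 81 = 53*(-123) - 81 = -6519 - 81 = -6600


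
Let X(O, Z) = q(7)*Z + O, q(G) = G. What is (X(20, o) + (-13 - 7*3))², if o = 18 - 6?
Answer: 4900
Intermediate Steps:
o = 12
X(O, Z) = O + 7*Z (X(O, Z) = 7*Z + O = O + 7*Z)
(X(20, o) + (-13 - 7*3))² = ((20 + 7*12) + (-13 - 7*3))² = ((20 + 84) + (-13 - 21))² = (104 - 34)² = 70² = 4900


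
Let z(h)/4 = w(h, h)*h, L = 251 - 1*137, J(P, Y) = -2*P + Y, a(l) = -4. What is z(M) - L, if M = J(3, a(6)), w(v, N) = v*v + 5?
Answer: -4314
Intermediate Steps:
w(v, N) = 5 + v² (w(v, N) = v² + 5 = 5 + v²)
J(P, Y) = Y - 2*P
L = 114 (L = 251 - 137 = 114)
M = -10 (M = -4 - 2*3 = -4 - 6 = -10)
z(h) = 4*h*(5 + h²) (z(h) = 4*((5 + h²)*h) = 4*(h*(5 + h²)) = 4*h*(5 + h²))
z(M) - L = 4*(-10)*(5 + (-10)²) - 1*114 = 4*(-10)*(5 + 100) - 114 = 4*(-10)*105 - 114 = -4200 - 114 = -4314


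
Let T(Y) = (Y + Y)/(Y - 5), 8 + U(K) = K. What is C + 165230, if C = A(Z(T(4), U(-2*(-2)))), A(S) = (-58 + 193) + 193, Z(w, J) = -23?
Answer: 165558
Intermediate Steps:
U(K) = -8 + K
T(Y) = 2*Y/(-5 + Y) (T(Y) = (2*Y)/(-5 + Y) = 2*Y/(-5 + Y))
A(S) = 328 (A(S) = 135 + 193 = 328)
C = 328
C + 165230 = 328 + 165230 = 165558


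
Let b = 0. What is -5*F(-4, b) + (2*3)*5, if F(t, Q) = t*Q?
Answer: 30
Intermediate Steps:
F(t, Q) = Q*t
-5*F(-4, b) + (2*3)*5 = -0*(-4) + (2*3)*5 = -5*0 + 6*5 = 0 + 30 = 30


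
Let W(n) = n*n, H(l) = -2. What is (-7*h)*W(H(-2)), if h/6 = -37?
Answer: 6216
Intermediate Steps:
W(n) = n**2
h = -222 (h = 6*(-37) = -222)
(-7*h)*W(H(-2)) = -7*(-222)*(-2)**2 = 1554*4 = 6216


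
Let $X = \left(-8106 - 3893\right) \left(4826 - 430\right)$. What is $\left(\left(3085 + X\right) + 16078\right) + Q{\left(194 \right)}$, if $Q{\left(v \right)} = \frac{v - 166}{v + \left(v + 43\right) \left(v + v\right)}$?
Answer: $- \frac{2429462919061}{46075} \approx -5.2728 \cdot 10^{7}$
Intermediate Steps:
$Q{\left(v \right)} = \frac{-166 + v}{v + 2 v \left(43 + v\right)}$ ($Q{\left(v \right)} = \frac{-166 + v}{v + \left(43 + v\right) 2 v} = \frac{-166 + v}{v + 2 v \left(43 + v\right)}$)
$X = -52747604$ ($X = \left(-11999\right) 4396 = -52747604$)
$\left(\left(3085 + X\right) + 16078\right) + Q{\left(194 \right)} = \left(\left(3085 - 52747604\right) + 16078\right) + \frac{-166 + 194}{194 \left(87 + 2 \cdot 194\right)} = \left(-52744519 + 16078\right) + \frac{1}{194} \frac{1}{87 + 388} \cdot 28 = -52728441 + \frac{1}{194} \cdot \frac{1}{475} \cdot 28 = -52728441 + \frac{14}{46075} = - \frac{2429462919061}{46075}$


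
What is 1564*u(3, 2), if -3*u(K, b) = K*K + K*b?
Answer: -7820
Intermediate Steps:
u(K, b) = -K²/3 - K*b/3 (u(K, b) = -(K*K + K*b)/3 = -(K² + K*b)/3 = -K²/3 - K*b/3)
1564*u(3, 2) = 1564*(-⅓*3*(3 + 2)) = 1564*(-⅓*3*5) = 1564*(-5) = -7820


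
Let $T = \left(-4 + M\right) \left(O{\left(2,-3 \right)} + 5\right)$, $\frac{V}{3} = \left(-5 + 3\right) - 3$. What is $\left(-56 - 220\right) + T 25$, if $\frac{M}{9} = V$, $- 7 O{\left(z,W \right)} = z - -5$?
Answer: $-14176$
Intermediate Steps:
$V = -15$ ($V = 3 \left(\left(-5 + 3\right) - 3\right) = 3 \left(-2 - 3\right) = 3 \left(-5\right) = -15$)
$O{\left(z,W \right)} = - \frac{5}{7} - \frac{z}{7}$ ($O{\left(z,W \right)} = - \frac{z - -5}{7} = - \frac{z + 5}{7} = - \frac{5 + z}{7} = - \frac{5}{7} - \frac{z}{7}$)
$M = -135$ ($M = 9 \left(-15\right) = -135$)
$T = -556$ ($T = \left(-4 - 135\right) \left(\left(- \frac{5}{7} - \frac{2}{7}\right) + 5\right) = - 139 \left(\left(- \frac{5}{7} - \frac{2}{7}\right) + 5\right) = - 139 \left(-1 + 5\right) = \left(-139\right) 4 = -556$)
$\left(-56 - 220\right) + T 25 = \left(-56 - 220\right) - 13900 = -276 - 13900 = -14176$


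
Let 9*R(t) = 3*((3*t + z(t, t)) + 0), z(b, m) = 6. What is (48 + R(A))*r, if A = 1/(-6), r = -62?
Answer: -9269/3 ≈ -3089.7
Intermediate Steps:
A = -⅙ ≈ -0.16667
R(t) = 2 + t (R(t) = (3*((3*t + 6) + 0))/9 = (3*((6 + 3*t) + 0))/9 = (3*(6 + 3*t))/9 = (18 + 9*t)/9 = 2 + t)
(48 + R(A))*r = (48 + (2 - ⅙))*(-62) = (48 + 11/6)*(-62) = (299/6)*(-62) = -9269/3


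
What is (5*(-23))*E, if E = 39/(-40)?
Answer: 897/8 ≈ 112.13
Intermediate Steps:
E = -39/40 (E = 39*(-1/40) = -39/40 ≈ -0.97500)
(5*(-23))*E = (5*(-23))*(-39/40) = -115*(-39/40) = 897/8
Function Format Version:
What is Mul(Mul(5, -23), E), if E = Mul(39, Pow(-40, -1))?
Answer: Rational(897, 8) ≈ 112.13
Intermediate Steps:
E = Rational(-39, 40) (E = Mul(39, Rational(-1, 40)) = Rational(-39, 40) ≈ -0.97500)
Mul(Mul(5, -23), E) = Mul(Mul(5, -23), Rational(-39, 40)) = Mul(-115, Rational(-39, 40)) = Rational(897, 8)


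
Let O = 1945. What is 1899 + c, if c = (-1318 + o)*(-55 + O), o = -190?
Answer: -2848221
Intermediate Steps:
c = -2850120 (c = (-1318 - 190)*(-55 + 1945) = -1508*1890 = -2850120)
1899 + c = 1899 - 2850120 = -2848221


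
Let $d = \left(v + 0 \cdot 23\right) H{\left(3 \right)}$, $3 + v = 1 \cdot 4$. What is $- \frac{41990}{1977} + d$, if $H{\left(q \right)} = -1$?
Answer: $- \frac{43967}{1977} \approx -22.239$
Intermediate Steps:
$v = 1$ ($v = -3 + 1 \cdot 4 = -3 + 4 = 1$)
$d = -1$ ($d = \left(1 + 0 \cdot 23\right) \left(-1\right) = \left(1 + 0\right) \left(-1\right) = 1 \left(-1\right) = -1$)
$- \frac{41990}{1977} + d = - \frac{41990}{1977} - 1 = - \frac{43967}{1977}$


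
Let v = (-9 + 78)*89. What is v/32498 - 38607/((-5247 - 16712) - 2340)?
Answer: 1403870445/789668902 ≈ 1.7778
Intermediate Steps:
v = 6141 (v = 69*89 = 6141)
v/32498 - 38607/((-5247 - 16712) - 2340) = 6141/32498 - 38607/((-5247 - 16712) - 2340) = 6141*(1/32498) - 38607/(-21959 - 2340) = 6141/32498 - 38607/(-24299) = 6141/32498 - 38607*(-1/24299) = 6141/32498 + 38607/24299 = 1403870445/789668902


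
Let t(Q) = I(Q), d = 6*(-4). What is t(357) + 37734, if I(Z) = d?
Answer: 37710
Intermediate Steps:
d = -24
I(Z) = -24
t(Q) = -24
t(357) + 37734 = -24 + 37734 = 37710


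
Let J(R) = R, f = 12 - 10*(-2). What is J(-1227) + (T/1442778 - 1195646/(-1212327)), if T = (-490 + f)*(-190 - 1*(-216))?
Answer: -357409676581915/291519787401 ≈ -1226.0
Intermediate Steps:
f = 32 (f = 12 + 20 = 32)
T = -11908 (T = (-490 + 32)*(-190 - 1*(-216)) = -458*(-190 + 216) = -458*26 = -11908)
J(-1227) + (T/1442778 - 1195646/(-1212327)) = -1227 + (-11908/1442778 - 1195646/(-1212327)) = -1227 + (-11908*1/1442778 - 1195646*(-1/1212327)) = -1227 + (-5954/721389 + 1195646/1212327) = -1227 + 285102559112/291519787401 = -357409676581915/291519787401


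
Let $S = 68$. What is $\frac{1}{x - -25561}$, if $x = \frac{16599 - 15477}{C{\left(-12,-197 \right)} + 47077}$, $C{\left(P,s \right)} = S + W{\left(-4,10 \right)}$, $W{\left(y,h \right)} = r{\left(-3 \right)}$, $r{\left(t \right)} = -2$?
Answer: $\frac{47143}{1205023345} \approx 3.9122 \cdot 10^{-5}$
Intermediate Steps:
$W{\left(y,h \right)} = -2$
$C{\left(P,s \right)} = 66$ ($C{\left(P,s \right)} = 68 - 2 = 66$)
$x = \frac{1122}{47143}$ ($x = \frac{16599 - 15477}{66 + 47077} = \frac{1122}{47143} \approx 0.0238$)
$\frac{1}{x - -25561} = \frac{1}{\frac{1122}{47143} - -25561} = \frac{1}{\frac{1122}{47143} + \left(-1594 + 27155\right)} = \frac{1}{\frac{1122}{47143} + 25561} = \frac{1}{\frac{1205023345}{47143}} = \frac{47143}{1205023345}$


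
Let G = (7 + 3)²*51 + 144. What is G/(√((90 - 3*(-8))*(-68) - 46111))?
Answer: -5244*I*√53863/53863 ≈ -22.595*I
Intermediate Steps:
G = 5244 (G = 10²*51 + 144 = 100*51 + 144 = 5100 + 144 = 5244)
G/(√((90 - 3*(-8))*(-68) - 46111)) = 5244/(√((90 - 3*(-8))*(-68) - 46111)) = 5244/(√((90 + 24)*(-68) - 46111)) = 5244/(√(114*(-68) - 46111)) = 5244/(√(-7752 - 46111)) = 5244/(√(-53863)) = 5244/((I*√53863)) = 5244*(-I*√53863/53863) = -5244*I*√53863/53863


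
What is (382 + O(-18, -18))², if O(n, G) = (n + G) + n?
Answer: 107584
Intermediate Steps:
O(n, G) = G + 2*n (O(n, G) = (G + n) + n = G + 2*n)
(382 + O(-18, -18))² = (382 + (-18 + 2*(-18)))² = (382 + (-18 - 36))² = (382 - 54)² = 328² = 107584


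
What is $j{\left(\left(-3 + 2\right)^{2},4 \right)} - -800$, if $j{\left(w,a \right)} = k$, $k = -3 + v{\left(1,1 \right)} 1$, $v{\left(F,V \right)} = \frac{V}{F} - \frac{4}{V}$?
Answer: $794$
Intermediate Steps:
$v{\left(F,V \right)} = - \frac{4}{V} + \frac{V}{F}$
$k = -6$ ($k = -3 + \left(- \frac{4}{1} + 1 \cdot 1^{-1}\right) 1 = -3 + \left(\left(-4\right) 1 + 1 \cdot 1\right) 1 = -3 + \left(-4 + 1\right) 1 = -3 - 3 = -6$)
$j{\left(w,a \right)} = -6$
$j{\left(\left(-3 + 2\right)^{2},4 \right)} - -800 = -6 - -800 = -6 + 800 = 794$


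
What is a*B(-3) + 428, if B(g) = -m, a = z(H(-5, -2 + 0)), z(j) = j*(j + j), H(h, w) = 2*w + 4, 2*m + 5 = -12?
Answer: 428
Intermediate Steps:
m = -17/2 (m = -5/2 + (½)*(-12) = -5/2 - 6 = -17/2 ≈ -8.5000)
H(h, w) = 4 + 2*w
z(j) = 2*j² (z(j) = j*(2*j) = 2*j²)
a = 0 (a = 2*(4 + 2*(-2 + 0))² = 2*(4 + 2*(-2))² = 2*(4 - 4)² = 2*0² = 2*0 = 0)
B(g) = 17/2 (B(g) = -1*(-17/2) = 17/2)
a*B(-3) + 428 = 0*(17/2) + 428 = 0 + 428 = 428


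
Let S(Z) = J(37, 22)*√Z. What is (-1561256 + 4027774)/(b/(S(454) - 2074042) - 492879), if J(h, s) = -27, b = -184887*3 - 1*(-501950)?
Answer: -5229493668240628595174440/1044998445907607887281643 + 3510341018046*√454/1044998445907607887281643 ≈ -5.0043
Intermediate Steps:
b = -52711 (b = -554661 + 501950 = -52711)
S(Z) = -27*√Z
(-1561256 + 4027774)/(b/(S(454) - 2074042) - 492879) = (-1561256 + 4027774)/(-52711/(-27*√454 - 2074042) - 492879) = 2466518/(-52711/(-2074042 - 27*√454) - 492879) = 2466518/(-492879 - 52711/(-2074042 - 27*√454))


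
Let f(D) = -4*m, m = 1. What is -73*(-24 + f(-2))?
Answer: 2044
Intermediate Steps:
f(D) = -4 (f(D) = -4*1 = -4)
-73*(-24 + f(-2)) = -73*(-24 - 4) = -73*(-28) = 2044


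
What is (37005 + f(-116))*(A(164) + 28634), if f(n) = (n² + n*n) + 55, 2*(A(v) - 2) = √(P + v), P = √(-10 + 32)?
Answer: 1831902192 + 31986*√(164 + √22) ≈ 1.8323e+9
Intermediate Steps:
P = √22 ≈ 4.6904
A(v) = 2 + √(v + √22)/2 (A(v) = 2 + √(√22 + v)/2 = 2 + √(v + √22)/2)
f(n) = 55 + 2*n² (f(n) = (n² + n²) + 55 = 2*n² + 55 = 55 + 2*n²)
(37005 + f(-116))*(A(164) + 28634) = (37005 + (55 + 2*(-116)²))*((2 + √(164 + √22)/2) + 28634) = (37005 + (55 + 2*13456))*(28636 + √(164 + √22)/2) = (37005 + (55 + 26912))*(28636 + √(164 + √22)/2) = (37005 + 26967)*(28636 + √(164 + √22)/2) = 63972*(28636 + √(164 + √22)/2) = 1831902192 + 31986*√(164 + √22)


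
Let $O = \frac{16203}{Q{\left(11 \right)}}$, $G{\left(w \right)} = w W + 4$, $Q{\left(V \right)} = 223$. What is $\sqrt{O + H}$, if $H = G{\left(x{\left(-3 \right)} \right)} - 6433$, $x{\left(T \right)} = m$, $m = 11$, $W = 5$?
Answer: $\frac{i \sqrt{313359377}}{223} \approx 79.381 i$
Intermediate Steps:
$x{\left(T \right)} = 11$
$G{\left(w \right)} = 4 + 5 w$ ($G{\left(w \right)} = w 5 + 4 = 5 w + 4 = 4 + 5 w$)
$H = -6374$ ($H = \left(4 + 5 \cdot 11\right) - 6433 = \left(4 + 55\right) - 6433 = 59 - 6433 = -6374$)
$O = \frac{16203}{223} \approx 72.659$
$\sqrt{O + H} = \sqrt{\frac{16203}{223} - 6374} = \sqrt{- \frac{1405199}{223}} = \frac{i \sqrt{313359377}}{223}$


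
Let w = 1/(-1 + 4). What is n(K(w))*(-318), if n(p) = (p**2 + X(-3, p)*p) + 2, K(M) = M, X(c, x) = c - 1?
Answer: -742/3 ≈ -247.33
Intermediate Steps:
X(c, x) = -1 + c
w = 1/3 ≈ 0.33333
n(p) = 2 + p**2 - 4*p (n(p) = (p**2 + (-1 - 3)*p) + 2 = (p**2 - 4*p) + 2 = 2 + p**2 - 4*p)
n(K(w))*(-318) = (2 + (1/3)**2 - 4*1/3)*(-318) = (2 + 1/9 - 4/3)*(-318) = (7/9)*(-318) = -742/3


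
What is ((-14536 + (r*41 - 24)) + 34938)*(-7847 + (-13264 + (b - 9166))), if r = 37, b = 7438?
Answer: -500059905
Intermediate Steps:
((-14536 + (r*41 - 24)) + 34938)*(-7847 + (-13264 + (b - 9166))) = ((-14536 + (37*41 - 24)) + 34938)*(-7847 + (-13264 + (7438 - 9166))) = ((-14536 + (1517 - 24)) + 34938)*(-7847 + (-13264 - 1728)) = ((-14536 + 1493) + 34938)*(-7847 - 14992) = (-13043 + 34938)*(-22839) = 21895*(-22839) = -500059905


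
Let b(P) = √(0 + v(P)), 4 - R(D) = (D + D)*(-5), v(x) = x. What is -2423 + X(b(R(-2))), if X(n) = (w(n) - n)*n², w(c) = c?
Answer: -2423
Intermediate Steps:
R(D) = 4 + 10*D (R(D) = 4 - (D + D)*(-5) = 4 - 2*D*(-5) = 4 - (-10)*D = 4 + 10*D)
b(P) = √P (b(P) = √(0 + P) = √P)
X(n) = 0 (X(n) = (n - n)*n² = 0*n² = 0)
-2423 + X(b(R(-2))) = -2423 + 0 = -2423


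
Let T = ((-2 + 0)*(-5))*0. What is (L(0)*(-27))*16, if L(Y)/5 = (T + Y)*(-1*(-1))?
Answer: 0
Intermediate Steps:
T = 0 (T = -2*(-5)*0 = 10*0 = 0)
L(Y) = 5*Y (L(Y) = 5*((0 + Y)*(-1*(-1))) = 5*(Y*1) = 5*Y)
(L(0)*(-27))*16 = ((5*0)*(-27))*16 = (0*(-27))*16 = 0*16 = 0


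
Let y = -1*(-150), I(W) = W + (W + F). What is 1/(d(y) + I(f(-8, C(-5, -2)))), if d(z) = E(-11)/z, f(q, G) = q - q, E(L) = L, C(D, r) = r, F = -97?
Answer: -150/14561 ≈ -0.010301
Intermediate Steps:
f(q, G) = 0
I(W) = -97 + 2*W (I(W) = W + (W - 97) = W + (-97 + W) = -97 + 2*W)
y = 150
d(z) = -11/z
1/(d(y) + I(f(-8, C(-5, -2)))) = 1/(-11/150 + (-97 + 2*0)) = 1/(-11*1/150 + (-97 + 0)) = 1/(-11/150 - 97) = 1/(-14561/150) = -150/14561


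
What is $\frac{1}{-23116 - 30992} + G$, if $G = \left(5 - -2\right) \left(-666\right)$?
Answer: $- \frac{252251497}{54108} \approx -4662.0$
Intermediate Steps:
$G = -4662$ ($G = \left(5 + 2\right) \left(-666\right) = 7 \left(-666\right) = -4662$)
$\frac{1}{-23116 - 30992} + G = \frac{1}{-23116 - 30992} - 4662 = \frac{1}{-54108} - 4662 = - \frac{1}{54108} - 4662 = - \frac{252251497}{54108}$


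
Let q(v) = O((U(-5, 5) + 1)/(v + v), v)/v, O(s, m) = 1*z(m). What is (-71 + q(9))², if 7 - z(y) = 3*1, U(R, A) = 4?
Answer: 403225/81 ≈ 4978.1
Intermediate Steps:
z(y) = 4 (z(y) = 7 - 3 = 4)
O(s, m) = 4 (O(s, m) = 1*4 = 4)
q(v) = 4/v
(-71 + q(9))² = (-71 + 4/9)² = (-635/9)² = 403225/81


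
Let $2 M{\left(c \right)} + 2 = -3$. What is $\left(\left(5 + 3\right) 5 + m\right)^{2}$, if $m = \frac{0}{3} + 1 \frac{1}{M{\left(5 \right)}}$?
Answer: $\frac{39204}{25} \approx 1568.2$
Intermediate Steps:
$M{\left(c \right)} = - \frac{5}{2}$ ($M{\left(c \right)} = -1 + \frac{1}{2} \left(-3\right) = -1 - \frac{3}{2} = - \frac{5}{2}$)
$m = - \frac{2}{5}$ ($m = \frac{0}{3} + 1 \frac{1}{- \frac{5}{2}} = 0 \cdot \frac{1}{3} + 1 \left(- \frac{2}{5}\right) = 0 - \frac{2}{5} = - \frac{2}{5} \approx -0.4$)
$\left(\left(5 + 3\right) 5 + m\right)^{2} = \left(\left(5 + 3\right) 5 - \frac{2}{5}\right)^{2} = \left(8 \cdot 5 - \frac{2}{5}\right)^{2} = \left(40 - \frac{2}{5}\right)^{2} = \left(\frac{198}{5}\right)^{2} = \frac{39204}{25}$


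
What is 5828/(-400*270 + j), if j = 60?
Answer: -1457/26985 ≈ -0.053993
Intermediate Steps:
5828/(-400*270 + j) = 5828/(-400*270 + 60) = 5828/(-108000 + 60) = 5828/(-107940) = 5828*(-1/107940) = -1457/26985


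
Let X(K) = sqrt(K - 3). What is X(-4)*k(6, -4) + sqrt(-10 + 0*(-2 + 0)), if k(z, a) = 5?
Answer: I*(sqrt(10) + 5*sqrt(7)) ≈ 16.391*I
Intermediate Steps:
X(K) = sqrt(-3 + K)
X(-4)*k(6, -4) + sqrt(-10 + 0*(-2 + 0)) = sqrt(-3 - 4)*5 + sqrt(-10 + 0*(-2 + 0)) = sqrt(-7)*5 + sqrt(-10 + 0*(-2)) = (I*sqrt(7))*5 + sqrt(-10 + 0) = 5*I*sqrt(7) + sqrt(-10) = 5*I*sqrt(7) + I*sqrt(10) = I*sqrt(10) + 5*I*sqrt(7)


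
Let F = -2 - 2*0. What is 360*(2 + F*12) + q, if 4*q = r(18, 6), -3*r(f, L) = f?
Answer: -15843/2 ≈ -7921.5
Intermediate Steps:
r(f, L) = -f/3
q = -3/2 (q = (-⅓*18)/4 = (¼)*(-6) = -3/2 ≈ -1.5000)
F = -2 (F = -2 + 0 = -2)
360*(2 + F*12) + q = 360*(2 - 2*12) - 3/2 = 360*(2 - 24) - 3/2 = 360*(-22) - 3/2 = -7920 - 3/2 = -15843/2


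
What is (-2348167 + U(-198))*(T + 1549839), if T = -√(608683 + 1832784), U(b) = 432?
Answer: -3638611264665 + 2347735*√2441467 ≈ -3.6349e+12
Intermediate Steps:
T = -√2441467 ≈ -1562.5
(-2348167 + U(-198))*(T + 1549839) = (-2348167 + 432)*(-√2441467 + 1549839) = -2347735*(1549839 - √2441467) = -3638611264665 + 2347735*√2441467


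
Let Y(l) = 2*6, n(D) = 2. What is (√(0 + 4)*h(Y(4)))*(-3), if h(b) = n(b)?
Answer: -12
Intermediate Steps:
Y(l) = 12
h(b) = 2
(√(0 + 4)*h(Y(4)))*(-3) = (√(0 + 4)*2)*(-3) = (√4*2)*(-3) = (2*2)*(-3) = 4*(-3) = -12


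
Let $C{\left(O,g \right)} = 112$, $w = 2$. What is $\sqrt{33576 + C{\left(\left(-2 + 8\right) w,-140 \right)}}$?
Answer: $2 \sqrt{8422} \approx 183.54$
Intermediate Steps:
$\sqrt{33576 + C{\left(\left(-2 + 8\right) w,-140 \right)}} = \sqrt{33576 + 112} = \sqrt{33688} = 2 \sqrt{8422}$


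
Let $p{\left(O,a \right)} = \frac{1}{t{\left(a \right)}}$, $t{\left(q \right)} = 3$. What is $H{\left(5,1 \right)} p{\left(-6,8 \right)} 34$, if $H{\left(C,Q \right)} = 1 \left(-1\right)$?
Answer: $- \frac{34}{3} \approx -11.333$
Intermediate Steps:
$H{\left(C,Q \right)} = -1$
$p{\left(O,a \right)} = \frac{1}{3}$
$H{\left(5,1 \right)} p{\left(-6,8 \right)} 34 = \left(-1\right) \frac{1}{3} \cdot 34 = \left(- \frac{1}{3}\right) 34 = - \frac{34}{3}$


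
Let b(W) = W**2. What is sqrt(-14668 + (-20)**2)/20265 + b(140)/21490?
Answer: 280/307 + 2*I*sqrt(3567)/20265 ≈ 0.91205 + 0.0058943*I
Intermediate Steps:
sqrt(-14668 + (-20)**2)/20265 + b(140)/21490 = sqrt(-14668 + (-20)**2)/20265 + 140**2/21490 = sqrt(-14668 + 400)*(1/20265) + 19600*(1/21490) = sqrt(-14268)*(1/20265) + 280/307 = (2*I*sqrt(3567))*(1/20265) + 280/307 = 2*I*sqrt(3567)/20265 + 280/307 = 280/307 + 2*I*sqrt(3567)/20265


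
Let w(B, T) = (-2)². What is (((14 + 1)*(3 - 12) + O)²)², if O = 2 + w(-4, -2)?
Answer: 276922881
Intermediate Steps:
w(B, T) = 4
O = 6 (O = 2 + 4 = 6)
(((14 + 1)*(3 - 12) + O)²)² = (((14 + 1)*(3 - 12) + 6)²)² = ((15*(-9) + 6)²)² = ((-135 + 6)²)² = ((-129)²)² = 16641² = 276922881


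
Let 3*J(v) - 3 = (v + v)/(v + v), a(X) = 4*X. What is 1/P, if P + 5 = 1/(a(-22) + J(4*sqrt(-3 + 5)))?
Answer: -260/1303 ≈ -0.19954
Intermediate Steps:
J(v) = 4/3 (J(v) = 1 + ((v + v)/(v + v))/3 = 1 + ((2*v)/((2*v)))/3 = 1 + ((2*v)*(1/(2*v)))/3 = 1 + (1/3)*1 = 1 + 1/3 = 4/3)
P = -1303/260 (P = -5 + 1/(4*(-22) + 4/3) = -5 + 1/(-88 + 4/3) = -5 + 1/(-260/3) = -5 - 3/260 = -1303/260 ≈ -5.0115)
1/P = 1/(-1303/260) = -260/1303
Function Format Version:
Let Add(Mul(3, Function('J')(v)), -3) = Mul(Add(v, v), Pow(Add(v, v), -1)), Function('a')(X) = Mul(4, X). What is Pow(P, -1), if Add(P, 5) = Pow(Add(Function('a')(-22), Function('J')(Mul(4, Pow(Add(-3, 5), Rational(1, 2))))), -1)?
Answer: Rational(-260, 1303) ≈ -0.19954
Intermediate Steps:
Function('J')(v) = Rational(4, 3) (Function('J')(v) = Add(1, Mul(Rational(1, 3), Mul(Add(v, v), Pow(Add(v, v), -1)))) = Add(1, Mul(Rational(1, 3), Mul(Mul(2, v), Pow(Mul(2, v), -1)))) = Add(1, Mul(Rational(1, 3), Mul(Mul(2, v), Mul(Rational(1, 2), Pow(v, -1))))) = Add(1, Mul(Rational(1, 3), 1)) = Add(1, Rational(1, 3)) = Rational(4, 3))
P = Rational(-1303, 260) (P = Add(-5, Pow(Add(Mul(4, -22), Rational(4, 3)), -1)) = Add(-5, Pow(Add(-88, Rational(4, 3)), -1)) = Add(-5, Pow(Rational(-260, 3), -1)) = Add(-5, Rational(-3, 260)) = Rational(-1303, 260) ≈ -5.0115)
Pow(P, -1) = Pow(Rational(-1303, 260), -1) = Rational(-260, 1303)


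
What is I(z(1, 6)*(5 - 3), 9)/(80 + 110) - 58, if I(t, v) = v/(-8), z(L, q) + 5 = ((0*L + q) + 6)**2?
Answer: -88169/1520 ≈ -58.006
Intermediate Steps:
z(L, q) = -5 + (6 + q)**2 (z(L, q) = -5 + ((0*L + q) + 6)**2 = -5 + ((0 + q) + 6)**2 = -5 + (q + 6)**2 = -5 + (6 + q)**2)
I(t, v) = -v/8 (I(t, v) = v*(-1/8) = -v/8)
I(z(1, 6)*(5 - 3), 9)/(80 + 110) - 58 = (-1/8*9)/(80 + 110) - 58 = -9/8/190 - 58 = -9/8*1/190 - 58 = -9/1520 - 58 = -88169/1520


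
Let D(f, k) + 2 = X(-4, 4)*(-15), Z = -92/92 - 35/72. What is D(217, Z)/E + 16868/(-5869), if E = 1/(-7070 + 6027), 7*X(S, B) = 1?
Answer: 25343081/5869 ≈ 4318.1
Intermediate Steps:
X(S, B) = ⅐ (X(S, B) = (⅐)*1 = ⅐)
Z = -107/72 (Z = -92*1/92 - 35*1/72 = -1 - 35/72 = -107/72 ≈ -1.4861)
D(f, k) = -29/7 (D(f, k) = -2 + (⅐)*(-15) = -2 - 15/7 = -29/7)
E = -1/1043 (E = 1/(-1043) = -1/1043 ≈ -0.00095877)
D(217, Z)/E + 16868/(-5869) = -29/(7*(-1/1043)) + 16868/(-5869) = -29/7*(-1043) + 16868*(-1/5869) = 4321 - 16868/5869 = 25343081/5869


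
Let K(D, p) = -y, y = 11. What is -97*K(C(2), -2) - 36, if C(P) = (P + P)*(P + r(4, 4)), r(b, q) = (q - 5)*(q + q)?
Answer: 1031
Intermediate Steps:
r(b, q) = 2*q*(-5 + q) (r(b, q) = (-5 + q)*(2*q) = 2*q*(-5 + q))
C(P) = 2*P*(-8 + P) (C(P) = (P + P)*(P + 2*4*(-5 + 4)) = (2*P)*(P + 2*4*(-1)) = (2*P)*(P - 8) = (2*P)*(-8 + P) = 2*P*(-8 + P))
K(D, p) = -11 (K(D, p) = -1*11 = -11)
-97*K(C(2), -2) - 36 = -97*(-11) - 36 = 1067 - 36 = 1031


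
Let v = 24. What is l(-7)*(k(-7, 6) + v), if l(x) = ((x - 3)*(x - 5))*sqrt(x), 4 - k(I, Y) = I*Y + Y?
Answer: 7680*I*sqrt(7) ≈ 20319.0*I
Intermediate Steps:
k(I, Y) = 4 - Y - I*Y (k(I, Y) = 4 - (I*Y + Y) = 4 - (Y + I*Y) = 4 + (-Y - I*Y) = 4 - Y - I*Y)
l(x) = sqrt(x)*(-5 + x)*(-3 + x) (l(x) = ((-3 + x)*(-5 + x))*sqrt(x) = ((-5 + x)*(-3 + x))*sqrt(x) = sqrt(x)*(-5 + x)*(-3 + x))
l(-7)*(k(-7, 6) + v) = (sqrt(-7)*(15 + (-7)**2 - 8*(-7)))*((4 - 1*6 - 1*(-7)*6) + 24) = ((I*sqrt(7))*(15 + 49 + 56))*((4 - 6 + 42) + 24) = ((I*sqrt(7))*120)*(40 + 24) = (120*I*sqrt(7))*64 = 7680*I*sqrt(7)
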